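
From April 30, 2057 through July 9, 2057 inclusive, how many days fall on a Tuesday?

April 30, 2057 is a Monday.
From April 30, 2057 to July 9, 2057 is 71 days inclusive.
71 = 7 × 10 + 1, so there are 10 full weeks plus 1 extra day.
Each full week contributes one Tuesday: 10 so far.
The 1 extra day is Monday — none qualify.
Total: 10 + 0 = 10.

10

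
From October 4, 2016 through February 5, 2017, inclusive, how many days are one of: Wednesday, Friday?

36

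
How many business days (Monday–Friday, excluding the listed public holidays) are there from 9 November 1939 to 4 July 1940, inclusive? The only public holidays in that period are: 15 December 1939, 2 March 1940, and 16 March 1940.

170 business days

9 November 1939 is a Thursday.
That's 239 days from start to end, counting both.
239 = 7 × 34 + 1, so there are 34 full weeks plus 1 extra day.
Each full week contributes 5 weekdays (Mon–Fri): 34 × 5 = 170.
The 1 extra day is Thu — 1 of them qualifies.
Total: 170 + 1 = 171.
Holidays: 15 December 1939 (Fri); 2 March 1940 (Sat); 16 March 1940 (Sat).
1 of the 3 holidays fall on weekdays; the rest are weekends and were already excluded.
Business days: 171 − 1 = 170.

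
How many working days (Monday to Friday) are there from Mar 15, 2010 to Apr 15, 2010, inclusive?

Mar 15, 2010 is a Monday.
That's 32 days from start to end, counting both.
32 = 7 × 4 + 4, so there are 4 full weeks plus 4 extra days.
Each full week contributes 5 weekdays (Mon–Fri): 4 × 5 = 20.
The 4 extra days are Monday, Tuesday, Wednesday, Thursday — 4 of them qualify.
Total: 20 + 4 = 24.

24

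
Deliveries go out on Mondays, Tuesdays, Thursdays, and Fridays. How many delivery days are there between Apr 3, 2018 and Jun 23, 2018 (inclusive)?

47

Apr 3, 2018 is a Tuesday.
That's 82 days from start to end, counting both.
82 = 7 × 11 + 5, so there are 11 full weeks plus 5 extra days.
Each full week contributes 4 days from the set (Mon, Tue, Thu, Fri): 11 × 4 = 44.
The 5 extra days are Tuesday, Wednesday, Thursday, Friday, Saturday — 3 of them qualify.
Total: 44 + 3 = 47.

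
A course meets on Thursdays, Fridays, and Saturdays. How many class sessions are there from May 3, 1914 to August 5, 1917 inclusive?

510

May 3, 1914 is a Sunday.
From May 3, 1914 to August 5, 1917 is 1191 days inclusive.
1191 = 7 × 170 + 1, so there are 170 full weeks plus 1 extra day.
Each full week contributes 3 days from the set (Thu, Fri, Sat): 170 × 3 = 510.
The 1 extra day is Sunday — none qualify.
Total: 510 + 0 = 510.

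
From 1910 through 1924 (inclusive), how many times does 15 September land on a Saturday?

2

Day of week of September 15 in each year:
1910: Thu, 1911: Fri, 1912: Sun, 1913: Mon, 1914: Tue, 1915: Wed, 1916: Fri, 1917: Sat ✓, 1918: Sun, 1919: Mon, 1920: Wed, 1921: Thu, 1922: Fri, 1923: Sat ✓, 1924: Mon
Saturdays: 1917, 1923.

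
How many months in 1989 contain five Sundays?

A month has five Sundays exactly when Sunday falls within its first (length − 28) days.
Jan: 31 days, starts Sun → 5 of Sun, Mon, Tue ✓
Feb: 28 days, starts Wed → 5 of (none)
Mar: 31 days, starts Wed → 5 of Wed, Thu, Fri
Apr: 30 days, starts Sat → 5 of Sat, Sun ✓
May: 31 days, starts Mon → 5 of Mon, Tue, Wed
Jun: 30 days, starts Thu → 5 of Thu, Fri
Jul: 31 days, starts Sat → 5 of Sat, Sun, Mon ✓
Aug: 31 days, starts Tue → 5 of Tue, Wed, Thu
Sep: 30 days, starts Fri → 5 of Fri, Sat
Oct: 31 days, starts Sun → 5 of Sun, Mon, Tue ✓
Nov: 30 days, starts Wed → 5 of Wed, Thu
Dec: 31 days, starts Fri → 5 of Fri, Sat, Sun ✓
Months with five Sundays: Jan, Apr, Jul, Oct, Dec.

5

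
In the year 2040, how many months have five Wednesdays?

4

A month has five Wednesdays exactly when Wednesday falls within its first (length − 28) days.
Jan: 31 days, starts Sun → 5 of Sun, Mon, Tue
Feb: 29 days, starts Wed → 5 of Wed ✓
Mar: 31 days, starts Thu → 5 of Thu, Fri, Sat
Apr: 30 days, starts Sun → 5 of Sun, Mon
May: 31 days, starts Tue → 5 of Tue, Wed, Thu ✓
Jun: 30 days, starts Fri → 5 of Fri, Sat
Jul: 31 days, starts Sun → 5 of Sun, Mon, Tue
Aug: 31 days, starts Wed → 5 of Wed, Thu, Fri ✓
Sep: 30 days, starts Sat → 5 of Sat, Sun
Oct: 31 days, starts Mon → 5 of Mon, Tue, Wed ✓
Nov: 30 days, starts Thu → 5 of Thu, Fri
Dec: 31 days, starts Sat → 5 of Sat, Sun, Mon
Months with five Wednesdays: Feb, May, Aug, Oct.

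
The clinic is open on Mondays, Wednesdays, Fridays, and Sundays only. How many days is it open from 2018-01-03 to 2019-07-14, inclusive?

2018-01-03 is a Wednesday.
The range spans 558 days (inclusive of both endpoints).
558 = 7 × 79 + 5, so there are 79 full weeks plus 5 extra days.
Each full week contributes 4 days from the set (Mon, Wed, Fri, Sun): 79 × 4 = 316.
The 5 extra days are Wed, Thu, Fri, Sat, Sun — 3 of them qualify.
Total: 316 + 3 = 319.

319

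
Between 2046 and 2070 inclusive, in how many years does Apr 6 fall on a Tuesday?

Day of week of April 6 in each year:
2046: Fri, 2047: Sat, 2048: Mon, 2049: Tue ✓, 2050: Wed, 2051: Thu, 2052: Sat, 2053: Sun, 2054: Mon, 2055: Tue ✓, 2056: Thu, 2057: Fri, 2058: Sat, 2059: Sun, 2060: Tue ✓, 2061: Wed, 2062: Thu, 2063: Fri, 2064: Sun, 2065: Mon, 2066: Tue ✓, 2067: Wed, 2068: Fri, 2069: Sat, 2070: Sun
Tuesdays: 2049, 2055, 2060, 2066.

4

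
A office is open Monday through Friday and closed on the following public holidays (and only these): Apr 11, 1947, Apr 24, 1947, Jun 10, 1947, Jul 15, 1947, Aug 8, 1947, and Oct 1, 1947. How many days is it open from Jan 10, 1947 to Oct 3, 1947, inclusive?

Jan 10, 1947 is a Friday.
That's 267 days from start to end, counting both.
267 = 7 × 38 + 1, so there are 38 full weeks plus 1 extra day.
Each full week contributes 5 weekdays (Mon–Fri): 38 × 5 = 190.
The 1 extra day is Fri — 1 of them qualifies.
Total: 190 + 1 = 191.
Holidays: Apr 11, 1947 (Fri); Apr 24, 1947 (Thu); Jun 10, 1947 (Tue); Jul 15, 1947 (Tue); Aug 8, 1947 (Fri); Oct 1, 1947 (Wed).
All 6 holidays fall on weekdays, so subtract 6.
Business days: 191 − 6 = 185.

185 business days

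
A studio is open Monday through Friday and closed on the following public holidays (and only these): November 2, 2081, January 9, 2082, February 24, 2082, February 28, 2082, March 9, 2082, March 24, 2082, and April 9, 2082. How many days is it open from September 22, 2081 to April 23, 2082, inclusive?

149 business days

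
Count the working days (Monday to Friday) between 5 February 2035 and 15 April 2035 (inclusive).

50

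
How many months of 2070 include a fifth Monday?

4

A month has five Mondays exactly when Monday falls within its first (length − 28) days.
Jan: 31 days, starts Wed → 5 of Wed, Thu, Fri
Feb: 28 days, starts Sat → 5 of (none)
Mar: 31 days, starts Sat → 5 of Sat, Sun, Mon ✓
Apr: 30 days, starts Tue → 5 of Tue, Wed
May: 31 days, starts Thu → 5 of Thu, Fri, Sat
Jun: 30 days, starts Sun → 5 of Sun, Mon ✓
Jul: 31 days, starts Tue → 5 of Tue, Wed, Thu
Aug: 31 days, starts Fri → 5 of Fri, Sat, Sun
Sep: 30 days, starts Mon → 5 of Mon, Tue ✓
Oct: 31 days, starts Wed → 5 of Wed, Thu, Fri
Nov: 30 days, starts Sat → 5 of Sat, Sun
Dec: 31 days, starts Mon → 5 of Mon, Tue, Wed ✓
Months with five Mondays: Mar, Jun, Sep, Dec.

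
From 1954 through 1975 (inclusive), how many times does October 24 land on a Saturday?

Day of week of October 24 in each year:
1954: Sun, 1955: Mon, 1956: Wed, 1957: Thu, 1958: Fri, 1959: Sat ✓, 1960: Mon, 1961: Tue, 1962: Wed, 1963: Thu, 1964: Sat ✓, 1965: Sun, 1966: Mon, 1967: Tue, 1968: Thu, 1969: Fri, 1970: Sat ✓, 1971: Sun, 1972: Tue, 1973: Wed, 1974: Thu, 1975: Fri
Saturdays: 1959, 1964, 1970.

3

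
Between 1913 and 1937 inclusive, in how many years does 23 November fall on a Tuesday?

Day of week of November 23 in each year:
1913: Sun, 1914: Mon, 1915: Tue ✓, 1916: Thu, 1917: Fri, 1918: Sat, 1919: Sun, 1920: Tue ✓, 1921: Wed, 1922: Thu, 1923: Fri, 1924: Sun, 1925: Mon, 1926: Tue ✓, 1927: Wed, 1928: Fri, 1929: Sat, 1930: Sun, 1931: Mon, 1932: Wed, 1933: Thu, 1934: Fri, 1935: Sat, 1936: Mon, 1937: Tue ✓
Tuesdays: 1915, 1920, 1926, 1937.

4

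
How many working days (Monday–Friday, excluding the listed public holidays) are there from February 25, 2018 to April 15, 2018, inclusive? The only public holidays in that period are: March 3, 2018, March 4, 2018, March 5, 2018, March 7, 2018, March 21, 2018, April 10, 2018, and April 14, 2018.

31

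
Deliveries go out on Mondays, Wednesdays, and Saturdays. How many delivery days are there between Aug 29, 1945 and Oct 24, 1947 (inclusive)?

Aug 29, 1945 is a Wednesday.
That's 787 days from start to end, counting both.
787 = 7 × 112 + 3, so there are 112 full weeks plus 3 extra days.
Each full week contributes 3 days from the set (Mon, Wed, Sat): 112 × 3 = 336.
The 3 extra days are Wednesday, Thursday, Friday — 1 of them qualifies.
Total: 336 + 1 = 337.

337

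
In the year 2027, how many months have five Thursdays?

A month has five Thursdays exactly when Thursday falls within its first (length − 28) days.
Jan: 31 days, starts Fri → 5 of Fri, Sat, Sun
Feb: 28 days, starts Mon → 5 of (none)
Mar: 31 days, starts Mon → 5 of Mon, Tue, Wed
Apr: 30 days, starts Thu → 5 of Thu, Fri ✓
May: 31 days, starts Sat → 5 of Sat, Sun, Mon
Jun: 30 days, starts Tue → 5 of Tue, Wed
Jul: 31 days, starts Thu → 5 of Thu, Fri, Sat ✓
Aug: 31 days, starts Sun → 5 of Sun, Mon, Tue
Sep: 30 days, starts Wed → 5 of Wed, Thu ✓
Oct: 31 days, starts Fri → 5 of Fri, Sat, Sun
Nov: 30 days, starts Mon → 5 of Mon, Tue
Dec: 31 days, starts Wed → 5 of Wed, Thu, Fri ✓
Months with five Thursdays: Apr, Jul, Sep, Dec.

4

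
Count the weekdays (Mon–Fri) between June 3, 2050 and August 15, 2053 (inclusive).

836 weekdays

June 3, 2050 is a Friday.
That's 1170 days from start to end, counting both.
1170 = 7 × 167 + 1, so there are 167 full weeks plus 1 extra day.
Each full week contributes 5 weekdays (Mon–Fri): 167 × 5 = 835.
The 1 extra day is Friday — 1 of them qualifies.
Total: 835 + 1 = 836.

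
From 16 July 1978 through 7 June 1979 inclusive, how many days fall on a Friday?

16 July 1978 is a Sunday.
The range spans 327 days (inclusive of both endpoints).
327 = 7 × 46 + 5, so there are 46 full weeks plus 5 extra days.
Each full week contributes one Friday: 46 so far.
The 5 extra days are Sun, Mon, Tue, Wed, Thu — none qualify.
Total: 46 + 0 = 46.

46 Fridays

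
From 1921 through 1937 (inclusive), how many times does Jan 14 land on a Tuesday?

2

Day of week of January 14 in each year:
1921: Fri, 1922: Sat, 1923: Sun, 1924: Mon, 1925: Wed, 1926: Thu, 1927: Fri, 1928: Sat, 1929: Mon, 1930: Tue ✓, 1931: Wed, 1932: Thu, 1933: Sat, 1934: Sun, 1935: Mon, 1936: Tue ✓, 1937: Thu
Tuesdays: 1930, 1936.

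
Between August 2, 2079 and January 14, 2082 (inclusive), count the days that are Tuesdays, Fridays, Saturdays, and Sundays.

512

August 2, 2079 is a Wednesday.
From August 2, 2079 to January 14, 2082 is 897 days inclusive.
897 = 7 × 128 + 1, so there are 128 full weeks plus 1 extra day.
Each full week contributes 4 days from the set (Tue, Fri, Sat, Sun): 128 × 4 = 512.
The 1 extra day is Wednesday — none qualify.
Total: 512 + 0 = 512.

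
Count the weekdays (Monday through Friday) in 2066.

261

2066-01-01 is a Friday.
The range spans 365 days (inclusive of both endpoints).
365 = 7 × 52 + 1, so there are 52 full weeks plus 1 extra day.
Each full week contributes 5 weekdays (Mon–Fri): 52 × 5 = 260.
The 1 extra day is Friday — 1 of them qualifies.
Total: 260 + 1 = 261.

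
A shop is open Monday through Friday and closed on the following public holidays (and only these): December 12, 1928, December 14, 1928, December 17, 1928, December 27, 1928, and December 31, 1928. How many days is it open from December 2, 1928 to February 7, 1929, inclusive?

December 2, 1928 is a Sunday.
That's 68 days from start to end, counting both.
68 = 7 × 9 + 5, so there are 9 full weeks plus 5 extra days.
Each full week contributes 5 weekdays (Mon–Fri): 9 × 5 = 45.
The 5 extra days are Sunday, Monday, Tuesday, Wednesday, Thursday — 4 of them qualify.
Total: 45 + 4 = 49.
Holidays: December 12, 1928 (Wed); December 14, 1928 (Fri); December 17, 1928 (Mon); December 27, 1928 (Thu); December 31, 1928 (Mon).
All 5 holidays fall on weekdays, so subtract 5.
Business days: 49 − 5 = 44.

44 business days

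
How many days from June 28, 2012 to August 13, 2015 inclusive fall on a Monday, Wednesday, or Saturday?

489

June 28, 2012 is a Thursday.
That's 1142 days from start to end, counting both.
1142 = 7 × 163 + 1, so there are 163 full weeks plus 1 extra day.
Each full week contributes 3 days from the set (Mon, Wed, Sat): 163 × 3 = 489.
The 1 extra day is Thursday — none qualify.
Total: 489 + 0 = 489.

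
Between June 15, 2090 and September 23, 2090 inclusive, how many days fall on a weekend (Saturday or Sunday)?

29

June 15, 2090 is a Thursday.
That's 101 days from start to end, counting both.
101 = 7 × 14 + 3, so there are 14 full weeks plus 3 extra days.
Each full week contributes 2 weekend days (Sat, Sun): 14 × 2 = 28.
The 3 extra days are Thursday, Friday, Saturday — 1 of them qualifies.
Total: 28 + 1 = 29.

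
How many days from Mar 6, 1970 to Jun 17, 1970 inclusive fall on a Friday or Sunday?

Mar 6, 1970 is a Friday.
From Mar 6, 1970 to Jun 17, 1970 is 104 days inclusive.
104 = 7 × 14 + 6, so there are 14 full weeks plus 6 extra days.
Each full week contributes 2 days from the set (Fri, Sun): 14 × 2 = 28.
The 6 extra days are Friday, Saturday, Sunday, Monday, Tuesday, Wednesday — 2 of them qualify.
Total: 28 + 2 = 30.

30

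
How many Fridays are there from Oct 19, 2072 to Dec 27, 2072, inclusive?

Oct 19, 2072 is a Wednesday.
The range spans 70 days (inclusive of both endpoints).
70 = 7 × 10, so the span is exactly 10 full weeks.
Each full week contributes one Friday: 10 so far.
Total: 10.

10 Fridays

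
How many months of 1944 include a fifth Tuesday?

4

A month has five Tuesdays exactly when Tuesday falls within its first (length − 28) days.
Jan: 31 days, starts Sat → 5 of Sat, Sun, Mon
Feb: 29 days, starts Tue → 5 of Tue ✓
Mar: 31 days, starts Wed → 5 of Wed, Thu, Fri
Apr: 30 days, starts Sat → 5 of Sat, Sun
May: 31 days, starts Mon → 5 of Mon, Tue, Wed ✓
Jun: 30 days, starts Thu → 5 of Thu, Fri
Jul: 31 days, starts Sat → 5 of Sat, Sun, Mon
Aug: 31 days, starts Tue → 5 of Tue, Wed, Thu ✓
Sep: 30 days, starts Fri → 5 of Fri, Sat
Oct: 31 days, starts Sun → 5 of Sun, Mon, Tue ✓
Nov: 30 days, starts Wed → 5 of Wed, Thu
Dec: 31 days, starts Fri → 5 of Fri, Sat, Sun
Months with five Tuesdays: Feb, May, Aug, Oct.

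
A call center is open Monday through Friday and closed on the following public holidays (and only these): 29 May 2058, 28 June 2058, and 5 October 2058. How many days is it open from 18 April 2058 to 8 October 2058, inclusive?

122

18 April 2058 is a Thursday.
From 18 April 2058 to 8 October 2058 is 174 days inclusive.
174 = 7 × 24 + 6, so there are 24 full weeks plus 6 extra days.
Each full week contributes 5 weekdays (Mon–Fri): 24 × 5 = 120.
The 6 extra days are Thursday, Friday, Saturday, Sunday, Monday, Tuesday — 4 of them qualify.
Total: 120 + 4 = 124.
Holidays: 29 May 2058 (Wed); 28 June 2058 (Fri); 5 October 2058 (Sat).
2 of the 3 holidays fall on weekdays; the rest are weekends and were already excluded.
Business days: 124 − 2 = 122.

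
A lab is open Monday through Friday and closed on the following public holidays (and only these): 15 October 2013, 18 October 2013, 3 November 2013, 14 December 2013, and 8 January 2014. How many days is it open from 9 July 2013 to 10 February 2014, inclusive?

9 July 2013 is a Tuesday.
That's 217 days from start to end, counting both.
217 = 7 × 31, so the span is exactly 31 full weeks.
Each full week contributes 5 weekdays (Mon–Fri): 31 × 5 = 155.
Total: 155.
Holidays: 15 October 2013 (Tue); 18 October 2013 (Fri); 3 November 2013 (Sun); 14 December 2013 (Sat); 8 January 2014 (Wed).
3 of the 5 holidays fall on weekdays; the rest are weekends and were already excluded.
Business days: 155 − 3 = 152.

152 business days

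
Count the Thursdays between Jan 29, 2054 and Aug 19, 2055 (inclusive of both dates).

82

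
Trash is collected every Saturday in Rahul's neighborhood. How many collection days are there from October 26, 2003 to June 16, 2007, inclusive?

190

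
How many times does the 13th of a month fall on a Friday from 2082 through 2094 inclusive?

22

Friday-the-13ths by year:
2082: Feb, Mar, Nov
2083: Aug
2084: Oct
2085: Apr, Jul
2086: Sep, Dec
2087: Jun
2088: Feb, Aug
2089: May
2090: Jan, Oct
2091: Apr, Jul
2092: Jun
2093: Feb, Mar, Nov
2094: Aug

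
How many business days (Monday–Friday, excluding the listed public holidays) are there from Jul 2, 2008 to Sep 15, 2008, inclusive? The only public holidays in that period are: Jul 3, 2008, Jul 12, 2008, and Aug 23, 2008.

Jul 2, 2008 is a Wednesday.
The range spans 76 days (inclusive of both endpoints).
76 = 7 × 10 + 6, so there are 10 full weeks plus 6 extra days.
Each full week contributes 5 weekdays (Mon–Fri): 10 × 5 = 50.
The 6 extra days are Wed, Thu, Fri, Sat, Sun, Mon — 4 of them qualify.
Total: 50 + 4 = 54.
Holidays: Jul 3, 2008 (Thu); Jul 12, 2008 (Sat); Aug 23, 2008 (Sat).
1 of the 3 holidays fall on weekdays; the rest are weekends and were already excluded.
Business days: 54 − 1 = 53.

53 business days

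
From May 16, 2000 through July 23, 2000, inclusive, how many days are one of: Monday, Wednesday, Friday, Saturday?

39

May 16, 2000 is a Tuesday.
That's 69 days from start to end, counting both.
69 = 7 × 9 + 6, so there are 9 full weeks plus 6 extra days.
Each full week contributes 4 days from the set (Mon, Wed, Fri, Sat): 9 × 4 = 36.
The 6 extra days are Tuesday, Wednesday, Thursday, Friday, Saturday, Sunday — 3 of them qualify.
Total: 36 + 3 = 39.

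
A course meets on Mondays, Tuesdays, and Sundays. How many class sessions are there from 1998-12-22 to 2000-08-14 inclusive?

258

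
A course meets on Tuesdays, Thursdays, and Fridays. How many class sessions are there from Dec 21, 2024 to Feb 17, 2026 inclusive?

Dec 21, 2024 is a Saturday.
The range spans 424 days (inclusive of both endpoints).
424 = 7 × 60 + 4, so there are 60 full weeks plus 4 extra days.
Each full week contributes 3 days from the set (Tue, Thu, Fri): 60 × 3 = 180.
The 4 extra days are Sat, Sun, Mon, Tue — 1 of them qualifies.
Total: 180 + 1 = 181.

181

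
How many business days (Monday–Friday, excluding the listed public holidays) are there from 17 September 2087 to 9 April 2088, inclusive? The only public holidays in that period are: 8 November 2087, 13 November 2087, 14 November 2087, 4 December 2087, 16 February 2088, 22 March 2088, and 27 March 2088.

17 September 2087 is a Wednesday.
The range spans 206 days (inclusive of both endpoints).
206 = 7 × 29 + 3, so there are 29 full weeks plus 3 extra days.
Each full week contributes 5 weekdays (Mon–Fri): 29 × 5 = 145.
The 3 extra days are Wednesday, Thursday, Friday — 3 of them qualify.
Total: 145 + 3 = 148.
Holidays: 8 November 2087 (Sat); 13 November 2087 (Thu); 14 November 2087 (Fri); 4 December 2087 (Thu); 16 February 2088 (Mon); 22 March 2088 (Mon); 27 March 2088 (Sat).
5 of the 7 holidays fall on weekdays; the rest are weekends and were already excluded.
Business days: 148 − 5 = 143.

143 business days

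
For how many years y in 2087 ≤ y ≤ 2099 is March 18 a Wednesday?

Day of week of March 18 in each year:
2087: Tue, 2088: Thu, 2089: Fri, 2090: Sat, 2091: Sun, 2092: Tue, 2093: Wed ✓, 2094: Thu, 2095: Fri, 2096: Sun, 2097: Mon, 2098: Tue, 2099: Wed ✓
Wednesdays: 2093, 2099.

2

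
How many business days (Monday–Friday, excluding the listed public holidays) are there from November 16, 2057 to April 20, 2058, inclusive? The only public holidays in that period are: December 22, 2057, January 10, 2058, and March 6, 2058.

109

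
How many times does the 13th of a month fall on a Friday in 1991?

The 13th falls on a Friday when the month's 13th has weekday Fri.
Jan 13 is Sun; Feb 13 is Wed; Mar 13 is Wed; Apr 13 is Sat; May 13 is Mon; Jun 13 is Thu; Jul 13 is Sat; Aug 13 is Tue; Sep 13 is Fri ✓; Oct 13 is Sun; Nov 13 is Wed; Dec 13 is Fri ✓.
Friday the 13ths: Sep, Dec.

2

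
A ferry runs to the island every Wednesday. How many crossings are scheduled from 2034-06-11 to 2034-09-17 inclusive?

2034-06-11 is a Sunday.
From 2034-06-11 to 2034-09-17 is 99 days inclusive.
99 = 7 × 14 + 1, so there are 14 full weeks plus 1 extra day.
Each full week contributes one Wednesday: 14 so far.
The 1 extra day is Sunday — none qualify.
Total: 14 + 0 = 14.

14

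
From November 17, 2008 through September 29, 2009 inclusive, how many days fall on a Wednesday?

45 Wednesdays

November 17, 2008 is a Monday.
From November 17, 2008 to September 29, 2009 is 317 days inclusive.
317 = 7 × 45 + 2, so there are 45 full weeks plus 2 extra days.
Each full week contributes one Wednesday: 45 so far.
The 2 extra days are Monday, Tuesday — none qualify.
Total: 45 + 0 = 45.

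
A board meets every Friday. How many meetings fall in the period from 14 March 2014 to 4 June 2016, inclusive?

117 Fridays

14 March 2014 is a Friday.
From 14 March 2014 to 4 June 2016 is 814 days inclusive.
814 = 7 × 116 + 2, so there are 116 full weeks plus 2 extra days.
Each full week contributes one Friday: 116 so far.
The 2 extra days are Fri, Sat — 1 of them qualifies.
Total: 116 + 1 = 117.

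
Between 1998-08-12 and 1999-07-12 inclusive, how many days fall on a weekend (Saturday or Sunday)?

1998-08-12 is a Wednesday.
From 1998-08-12 to 1999-07-12 is 335 days inclusive.
335 = 7 × 47 + 6, so there are 47 full weeks plus 6 extra days.
Each full week contributes 2 weekend days (Sat, Sun): 47 × 2 = 94.
The 6 extra days are Wednesday, Thursday, Friday, Saturday, Sunday, Monday — 2 of them qualify.
Total: 94 + 2 = 96.

96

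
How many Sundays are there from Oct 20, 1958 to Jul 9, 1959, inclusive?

37

Oct 20, 1958 is a Monday.
The range spans 263 days (inclusive of both endpoints).
263 = 7 × 37 + 4, so there are 37 full weeks plus 4 extra days.
Each full week contributes one Sunday: 37 so far.
The 4 extra days are Mon, Tue, Wed, Thu — none qualify.
Total: 37 + 0 = 37.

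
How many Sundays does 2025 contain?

52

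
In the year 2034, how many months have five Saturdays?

A month has five Saturdays exactly when Saturday falls within its first (length − 28) days.
Jan: 31 days, starts Sun → 5 of Sun, Mon, Tue
Feb: 28 days, starts Wed → 5 of (none)
Mar: 31 days, starts Wed → 5 of Wed, Thu, Fri
Apr: 30 days, starts Sat → 5 of Sat, Sun ✓
May: 31 days, starts Mon → 5 of Mon, Tue, Wed
Jun: 30 days, starts Thu → 5 of Thu, Fri
Jul: 31 days, starts Sat → 5 of Sat, Sun, Mon ✓
Aug: 31 days, starts Tue → 5 of Tue, Wed, Thu
Sep: 30 days, starts Fri → 5 of Fri, Sat ✓
Oct: 31 days, starts Sun → 5 of Sun, Mon, Tue
Nov: 30 days, starts Wed → 5 of Wed, Thu
Dec: 31 days, starts Fri → 5 of Fri, Sat, Sun ✓
Months with five Saturdays: Apr, Jul, Sep, Dec.

4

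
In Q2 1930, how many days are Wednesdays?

13

1930-04-01 is a Tuesday.
The range spans 91 days (inclusive of both endpoints).
91 = 7 × 13, so the span is exactly 13 full weeks.
Each full week contributes one Wednesday: 13 so far.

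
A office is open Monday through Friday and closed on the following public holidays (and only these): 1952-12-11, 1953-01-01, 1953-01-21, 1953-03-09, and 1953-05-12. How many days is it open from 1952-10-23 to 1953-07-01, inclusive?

1952-10-23 is a Thursday.
That's 252 days from start to end, counting both.
252 = 7 × 36, so the span is exactly 36 full weeks.
Each full week contributes 5 weekdays (Mon–Fri): 36 × 5 = 180.
Total: 180.
Holidays: 1952-12-11 (Thu); 1953-01-01 (Thu); 1953-01-21 (Wed); 1953-03-09 (Mon); 1953-05-12 (Tue).
All 5 holidays fall on weekdays, so subtract 5.
Business days: 180 − 5 = 175.

175 working days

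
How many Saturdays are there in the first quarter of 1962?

13

1 January 1962 is a Monday.
That's 90 days from start to end, counting both.
90 = 7 × 12 + 6, so there are 12 full weeks plus 6 extra days.
Each full week contributes one Saturday: 12 so far.
The 6 extra days are Monday, Tuesday, Wednesday, Thursday, Friday, Saturday — 1 of them qualifies.
Total: 12 + 1 = 13.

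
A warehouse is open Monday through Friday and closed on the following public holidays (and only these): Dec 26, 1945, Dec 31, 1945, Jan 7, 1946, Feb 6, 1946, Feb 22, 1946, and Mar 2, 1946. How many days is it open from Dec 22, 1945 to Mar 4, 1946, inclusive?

46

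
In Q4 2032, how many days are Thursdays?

13

2032-10-01 is a Friday.
From 2032-10-01 to 2032-12-31 is 92 days inclusive.
92 = 7 × 13 + 1, so there are 13 full weeks plus 1 extra day.
Each full week contributes one Thursday: 13 so far.
The 1 extra day is Fri — none qualify.
Total: 13 + 0 = 13.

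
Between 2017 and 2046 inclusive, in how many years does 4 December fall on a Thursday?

4

Day of week of December 4 in each year:
2017: Mon, 2018: Tue, 2019: Wed, 2020: Fri, 2021: Sat, 2022: Sun, 2023: Mon, 2024: Wed, 2025: Thu ✓, 2026: Fri, 2027: Sat, 2028: Mon, 2029: Tue, 2030: Wed, 2031: Thu ✓, 2032: Sat, 2033: Sun, 2034: Mon, 2035: Tue, 2036: Thu ✓, 2037: Fri, 2038: Sat, 2039: Sun, 2040: Tue, 2041: Wed, 2042: Thu ✓, 2043: Fri, 2044: Sun, 2045: Mon, 2046: Tue
Thursdays: 2025, 2031, 2036, 2042.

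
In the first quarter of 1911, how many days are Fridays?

1 January 1911 is a Sunday.
From 1 January 1911 to 31 March 1911 is 90 days inclusive.
90 = 7 × 12 + 6, so there are 12 full weeks plus 6 extra days.
Each full week contributes one Friday: 12 so far.
The 6 extra days are Sunday, Monday, Tuesday, Wednesday, Thursday, Friday — 1 of them qualifies.
Total: 12 + 1 = 13.

13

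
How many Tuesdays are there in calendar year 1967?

52

January 1, 1967 is a Sunday.
That's 365 days from start to end, counting both.
365 = 7 × 52 + 1, so there are 52 full weeks plus 1 extra day.
Each full week contributes one Tuesday: 52 so far.
The 1 extra day is Sun — none qualify.
Total: 52 + 0 = 52.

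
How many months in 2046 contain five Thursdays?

4

A month has five Thursdays exactly when Thursday falls within its first (length − 28) days.
Jan: 31 days, starts Mon → 5 of Mon, Tue, Wed
Feb: 28 days, starts Thu → 5 of (none)
Mar: 31 days, starts Thu → 5 of Thu, Fri, Sat ✓
Apr: 30 days, starts Sun → 5 of Sun, Mon
May: 31 days, starts Tue → 5 of Tue, Wed, Thu ✓
Jun: 30 days, starts Fri → 5 of Fri, Sat
Jul: 31 days, starts Sun → 5 of Sun, Mon, Tue
Aug: 31 days, starts Wed → 5 of Wed, Thu, Fri ✓
Sep: 30 days, starts Sat → 5 of Sat, Sun
Oct: 31 days, starts Mon → 5 of Mon, Tue, Wed
Nov: 30 days, starts Thu → 5 of Thu, Fri ✓
Dec: 31 days, starts Sat → 5 of Sat, Sun, Mon
Months with five Thursdays: Mar, May, Aug, Nov.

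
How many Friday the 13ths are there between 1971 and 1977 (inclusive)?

Friday-the-13ths by year:
1971: Aug
1972: Oct
1973: Apr, Jul
1974: Sep, Dec
1975: Jun
1976: Feb, Aug
1977: May

10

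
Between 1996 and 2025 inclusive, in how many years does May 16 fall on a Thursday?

Day of week of May 16 in each year:
1996: Thu ✓, 1997: Fri, 1998: Sat, 1999: Sun, 2000: Tue, 2001: Wed, 2002: Thu ✓, 2003: Fri, 2004: Sun, 2005: Mon, 2006: Tue, 2007: Wed, 2008: Fri, 2009: Sat, 2010: Sun, 2011: Mon, 2012: Wed, 2013: Thu ✓, 2014: Fri, 2015: Sat, 2016: Mon, 2017: Tue, 2018: Wed, 2019: Thu ✓, 2020: Sat, 2021: Sun, 2022: Mon, 2023: Tue, 2024: Thu ✓, 2025: Fri
Thursdays: 1996, 2002, 2013, 2019, 2024.

5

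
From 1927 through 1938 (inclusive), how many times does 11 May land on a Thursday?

1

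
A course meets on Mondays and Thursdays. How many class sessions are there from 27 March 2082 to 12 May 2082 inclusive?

13

27 March 2082 is a Friday.
That's 47 days from start to end, counting both.
47 = 7 × 6 + 5, so there are 6 full weeks plus 5 extra days.
Each full week contributes 2 days from the set (Mon, Thu): 6 × 2 = 12.
The 5 extra days are Fri, Sat, Sun, Mon, Tue — 1 of them qualifies.
Total: 12 + 1 = 13.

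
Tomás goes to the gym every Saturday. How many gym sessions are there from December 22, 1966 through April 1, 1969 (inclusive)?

119

December 22, 1966 is a Thursday.
From December 22, 1966 to April 1, 1969 is 832 days inclusive.
832 = 7 × 118 + 6, so there are 118 full weeks plus 6 extra days.
Each full week contributes one Saturday: 118 so far.
The 6 extra days are Thursday, Friday, Saturday, Sunday, Monday, Tuesday — 1 of them qualifies.
Total: 118 + 1 = 119.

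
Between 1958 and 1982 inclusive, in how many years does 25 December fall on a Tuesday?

3

Day of week of December 25 in each year:
1958: Thu, 1959: Fri, 1960: Sun, 1961: Mon, 1962: Tue ✓, 1963: Wed, 1964: Fri, 1965: Sat, 1966: Sun, 1967: Mon, 1968: Wed, 1969: Thu, 1970: Fri, 1971: Sat, 1972: Mon, 1973: Tue ✓, 1974: Wed, 1975: Thu, 1976: Sat, 1977: Sun, 1978: Mon, 1979: Tue ✓, 1980: Thu, 1981: Fri, 1982: Sat
Tuesdays: 1962, 1973, 1979.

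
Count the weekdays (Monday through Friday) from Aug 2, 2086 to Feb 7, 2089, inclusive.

657

Aug 2, 2086 is a Friday.
The range spans 921 days (inclusive of both endpoints).
921 = 7 × 131 + 4, so there are 131 full weeks plus 4 extra days.
Each full week contributes 5 weekdays (Mon–Fri): 131 × 5 = 655.
The 4 extra days are Friday, Saturday, Sunday, Monday — 2 of them qualify.
Total: 655 + 2 = 657.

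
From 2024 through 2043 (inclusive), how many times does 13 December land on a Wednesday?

2

Day of week of December 13 in each year:
2024: Fri, 2025: Sat, 2026: Sun, 2027: Mon, 2028: Wed ✓, 2029: Thu, 2030: Fri, 2031: Sat, 2032: Mon, 2033: Tue, 2034: Wed ✓, 2035: Thu, 2036: Sat, 2037: Sun, 2038: Mon, 2039: Tue, 2040: Thu, 2041: Fri, 2042: Sat, 2043: Sun
Wednesdays: 2028, 2034.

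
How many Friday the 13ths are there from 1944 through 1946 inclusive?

5

Friday-the-13ths by year:
1944: Oct
1945: Apr, Jul
1946: Sep, Dec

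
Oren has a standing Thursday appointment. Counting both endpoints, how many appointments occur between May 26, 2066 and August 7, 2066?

May 26, 2066 is a Wednesday.
That's 74 days from start to end, counting both.
74 = 7 × 10 + 4, so there are 10 full weeks plus 4 extra days.
Each full week contributes one Thursday: 10 so far.
The 4 extra days are Wed, Thu, Fri, Sat — 1 of them qualifies.
Total: 10 + 1 = 11.

11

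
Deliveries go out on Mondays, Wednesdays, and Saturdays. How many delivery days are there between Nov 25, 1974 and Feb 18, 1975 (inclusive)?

37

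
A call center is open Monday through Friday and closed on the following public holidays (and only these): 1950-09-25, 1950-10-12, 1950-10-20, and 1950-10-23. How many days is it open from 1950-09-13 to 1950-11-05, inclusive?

34 working days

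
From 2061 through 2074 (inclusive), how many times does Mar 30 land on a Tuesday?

1

Day of week of March 30 in each year:
2061: Wed, 2062: Thu, 2063: Fri, 2064: Sun, 2065: Mon, 2066: Tue ✓, 2067: Wed, 2068: Fri, 2069: Sat, 2070: Sun, 2071: Mon, 2072: Wed, 2073: Thu, 2074: Fri
Tuesdays: 2066.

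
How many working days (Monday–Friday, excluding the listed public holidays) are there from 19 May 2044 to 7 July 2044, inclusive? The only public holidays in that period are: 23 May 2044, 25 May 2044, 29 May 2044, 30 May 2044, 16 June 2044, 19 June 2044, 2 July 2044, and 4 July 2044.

31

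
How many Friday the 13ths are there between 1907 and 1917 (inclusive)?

18

Friday-the-13ths by year:
1907: Sep, Dec
1908: Mar, Nov
1909: Aug
1910: May
1911: Jan, Oct
1912: Sep, Dec
1913: Jun
1914: Feb, Mar, Nov
1915: Aug
1916: Oct
1917: Apr, Jul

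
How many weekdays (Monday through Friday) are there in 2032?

262 weekdays

Jan 1, 2032 is a Thursday.
The range spans 366 days (inclusive of both endpoints).
366 = 7 × 52 + 2, so there are 52 full weeks plus 2 extra days.
Each full week contributes 5 weekdays (Mon–Fri): 52 × 5 = 260.
The 2 extra days are Thursday, Friday — 2 of them qualify.
Total: 260 + 2 = 262.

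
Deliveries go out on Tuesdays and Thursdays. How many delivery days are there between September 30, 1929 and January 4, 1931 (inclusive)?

132

September 30, 1929 is a Monday.
From September 30, 1929 to January 4, 1931 is 462 days inclusive.
462 = 7 × 66, so the span is exactly 66 full weeks.
Each full week contributes 2 days from the set (Tue, Thu): 66 × 2 = 132.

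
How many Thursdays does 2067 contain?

52

Jan 1, 2067 is a Saturday.
That's 365 days from start to end, counting both.
365 = 7 × 52 + 1, so there are 52 full weeks plus 1 extra day.
Each full week contributes one Thursday: 52 so far.
The 1 extra day is Saturday — none qualify.
Total: 52 + 0 = 52.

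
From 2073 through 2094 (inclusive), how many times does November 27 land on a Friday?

3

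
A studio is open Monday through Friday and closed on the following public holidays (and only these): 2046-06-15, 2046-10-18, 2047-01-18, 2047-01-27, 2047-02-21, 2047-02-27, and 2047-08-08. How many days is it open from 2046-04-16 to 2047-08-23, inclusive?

349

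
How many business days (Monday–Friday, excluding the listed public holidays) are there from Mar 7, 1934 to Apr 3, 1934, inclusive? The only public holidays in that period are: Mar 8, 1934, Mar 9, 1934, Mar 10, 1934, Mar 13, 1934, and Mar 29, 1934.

Mar 7, 1934 is a Wednesday.
From Mar 7, 1934 to Apr 3, 1934 is 28 days inclusive.
28 = 7 × 4, so the span is exactly 4 full weeks.
Each full week contributes 5 weekdays (Mon–Fri): 4 × 5 = 20.
Total: 20.
Holidays: Mar 8, 1934 (Thu); Mar 9, 1934 (Fri); Mar 10, 1934 (Sat); Mar 13, 1934 (Tue); Mar 29, 1934 (Thu).
4 of the 5 holidays fall on weekdays; the rest are weekends and were already excluded.
Business days: 20 − 4 = 16.

16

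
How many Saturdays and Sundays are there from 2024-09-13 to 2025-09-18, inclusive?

106

2024-09-13 is a Friday.
The range spans 371 days (inclusive of both endpoints).
371 = 7 × 53, so the span is exactly 53 full weeks.
Each full week contributes 2 weekend days (Sat, Sun): 53 × 2 = 106.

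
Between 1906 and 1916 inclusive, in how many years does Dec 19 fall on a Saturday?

Day of week of December 19 in each year:
1906: Wed, 1907: Thu, 1908: Sat ✓, 1909: Sun, 1910: Mon, 1911: Tue, 1912: Thu, 1913: Fri, 1914: Sat ✓, 1915: Sun, 1916: Tue
Saturdays: 1908, 1914.

2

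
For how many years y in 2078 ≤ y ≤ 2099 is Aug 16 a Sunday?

3

Day of week of August 16 in each year:
2078: Tue, 2079: Wed, 2080: Fri, 2081: Sat, 2082: Sun ✓, 2083: Mon, 2084: Wed, 2085: Thu, 2086: Fri, 2087: Sat, 2088: Mon, 2089: Tue, 2090: Wed, 2091: Thu, 2092: Sat, 2093: Sun ✓, 2094: Mon, 2095: Tue, 2096: Thu, 2097: Fri, 2098: Sat, 2099: Sun ✓
Sundays: 2082, 2093, 2099.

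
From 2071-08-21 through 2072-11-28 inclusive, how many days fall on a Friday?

67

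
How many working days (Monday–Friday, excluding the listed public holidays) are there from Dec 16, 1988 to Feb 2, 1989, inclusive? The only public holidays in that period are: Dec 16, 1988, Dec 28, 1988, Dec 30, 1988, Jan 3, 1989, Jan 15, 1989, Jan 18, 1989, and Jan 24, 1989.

29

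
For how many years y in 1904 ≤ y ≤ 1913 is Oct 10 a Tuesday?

2

Day of week of October 10 in each year:
1904: Mon, 1905: Tue ✓, 1906: Wed, 1907: Thu, 1908: Sat, 1909: Sun, 1910: Mon, 1911: Tue ✓, 1912: Thu, 1913: Fri
Tuesdays: 1905, 1911.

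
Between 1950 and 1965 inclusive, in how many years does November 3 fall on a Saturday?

3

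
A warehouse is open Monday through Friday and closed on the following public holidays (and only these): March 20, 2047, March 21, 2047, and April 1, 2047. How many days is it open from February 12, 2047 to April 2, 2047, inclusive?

February 12, 2047 is a Tuesday.
The range spans 50 days (inclusive of both endpoints).
50 = 7 × 7 + 1, so there are 7 full weeks plus 1 extra day.
Each full week contributes 5 weekdays (Mon–Fri): 7 × 5 = 35.
The 1 extra day is Tuesday — 1 of them qualifies.
Total: 35 + 1 = 36.
Holidays: March 20, 2047 (Wed); March 21, 2047 (Thu); April 1, 2047 (Mon).
All 3 holidays fall on weekdays, so subtract 3.
Business days: 36 − 3 = 33.

33 business days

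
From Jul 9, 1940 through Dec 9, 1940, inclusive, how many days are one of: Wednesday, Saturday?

44

Jul 9, 1940 is a Tuesday.
That's 154 days from start to end, counting both.
154 = 7 × 22, so the span is exactly 22 full weeks.
Each full week contributes 2 days from the set (Wed, Sat): 22 × 2 = 44.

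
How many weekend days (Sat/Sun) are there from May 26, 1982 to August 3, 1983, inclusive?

124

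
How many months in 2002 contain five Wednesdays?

4

A month has five Wednesdays exactly when Wednesday falls within its first (length − 28) days.
Jan: 31 days, starts Tue → 5 of Tue, Wed, Thu ✓
Feb: 28 days, starts Fri → 5 of (none)
Mar: 31 days, starts Fri → 5 of Fri, Sat, Sun
Apr: 30 days, starts Mon → 5 of Mon, Tue
May: 31 days, starts Wed → 5 of Wed, Thu, Fri ✓
Jun: 30 days, starts Sat → 5 of Sat, Sun
Jul: 31 days, starts Mon → 5 of Mon, Tue, Wed ✓
Aug: 31 days, starts Thu → 5 of Thu, Fri, Sat
Sep: 30 days, starts Sun → 5 of Sun, Mon
Oct: 31 days, starts Tue → 5 of Tue, Wed, Thu ✓
Nov: 30 days, starts Fri → 5 of Fri, Sat
Dec: 31 days, starts Sun → 5 of Sun, Mon, Tue
Months with five Wednesdays: Jan, May, Jul, Oct.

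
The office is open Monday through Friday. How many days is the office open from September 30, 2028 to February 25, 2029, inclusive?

105

September 30, 2028 is a Saturday.
From September 30, 2028 to February 25, 2029 is 149 days inclusive.
149 = 7 × 21 + 2, so there are 21 full weeks plus 2 extra days.
Each full week contributes 5 weekdays (Mon–Fri): 21 × 5 = 105.
The 2 extra days are Sat, Sun — none qualify.
Total: 105 + 0 = 105.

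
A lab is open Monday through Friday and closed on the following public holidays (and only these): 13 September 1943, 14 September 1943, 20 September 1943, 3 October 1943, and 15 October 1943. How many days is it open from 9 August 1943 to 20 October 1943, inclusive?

49

9 August 1943 is a Monday.
The range spans 73 days (inclusive of both endpoints).
73 = 7 × 10 + 3, so there are 10 full weeks plus 3 extra days.
Each full week contributes 5 weekdays (Mon–Fri): 10 × 5 = 50.
The 3 extra days are Mon, Tue, Wed — 3 of them qualify.
Total: 50 + 3 = 53.
Holidays: 13 September 1943 (Mon); 14 September 1943 (Tue); 20 September 1943 (Mon); 3 October 1943 (Sun); 15 October 1943 (Fri).
4 of the 5 holidays fall on weekdays; the rest are weekends and were already excluded.
Business days: 53 − 4 = 49.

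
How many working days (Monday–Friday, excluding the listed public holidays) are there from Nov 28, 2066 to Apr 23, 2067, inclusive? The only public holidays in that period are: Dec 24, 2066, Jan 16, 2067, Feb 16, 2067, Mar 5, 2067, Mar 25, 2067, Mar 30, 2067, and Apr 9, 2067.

101 working days

Nov 28, 2066 is a Sunday.
The range spans 147 days (inclusive of both endpoints).
147 = 7 × 21, so the span is exactly 21 full weeks.
Each full week contributes 5 weekdays (Mon–Fri): 21 × 5 = 105.
Holidays: Dec 24, 2066 (Fri); Jan 16, 2067 (Sun); Feb 16, 2067 (Wed); Mar 5, 2067 (Sat); Mar 25, 2067 (Fri); Mar 30, 2067 (Wed); Apr 9, 2067 (Sat).
4 of the 7 holidays fall on weekdays; the rest are weekends and were already excluded.
Business days: 105 − 4 = 101.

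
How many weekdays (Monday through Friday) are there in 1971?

1971-01-01 is a Friday.
The range spans 365 days (inclusive of both endpoints).
365 = 7 × 52 + 1, so there are 52 full weeks plus 1 extra day.
Each full week contributes 5 weekdays (Mon–Fri): 52 × 5 = 260.
The 1 extra day is Friday — 1 of them qualifies.
Total: 260 + 1 = 261.

261 weekdays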